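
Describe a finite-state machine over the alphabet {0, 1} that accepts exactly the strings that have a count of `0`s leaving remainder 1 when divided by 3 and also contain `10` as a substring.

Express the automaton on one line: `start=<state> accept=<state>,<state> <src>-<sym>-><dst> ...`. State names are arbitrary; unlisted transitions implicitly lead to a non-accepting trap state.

Build one automaton per condition and run them in lockstep. One (3 states) tracks the count of `0`s modulo 3; the other (3 states) tracks whether and how much of `10` has been seen. Each combined state is a pair, one component from each; accept when both components accept.
9 states suffice.
        0   1  
>  q0   q1  q2 
   q1   q3  q4 
   q2   q5  q2 
   q3   q0  q6 
   q4   q7  q4 
 * q5   q7  q5 
   q6   q8  q6 
   q7   q8  q7 
   q8   q5  q8 
(> = start, * = accepting)

start=q0 accept=q5 q0-0->q1 q0-1->q2 q1-0->q3 q1-1->q4 q2-0->q5 q2-1->q2 q3-0->q0 q3-1->q6 q4-0->q7 q4-1->q4 q5-0->q7 q5-1->q5 q6-0->q8 q6-1->q6 q7-0->q8 q7-1->q7 q8-0->q5 q8-1->q8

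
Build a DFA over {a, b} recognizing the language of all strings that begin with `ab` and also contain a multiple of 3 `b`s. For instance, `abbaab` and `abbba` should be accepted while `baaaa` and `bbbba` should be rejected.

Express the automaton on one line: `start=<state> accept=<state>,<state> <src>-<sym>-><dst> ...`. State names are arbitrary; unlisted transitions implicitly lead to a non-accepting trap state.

Run two small machines in parallel and take their product. The first has 4 states tracking whether the input so far still matches the prefix `ab`; the second has 3 states tracking the count of `b`s modulo 3. A product state is a pair (one from each), accepting exactly when both do. After merging equivalent states the machine shrinks.
A 6-state machine:
        a   b  
>  S0   S1  S2 
   S1   S2  S3 
   S2   S2  S2 
   S3   S3  S4 
   S4   S4  S5 
 * S5   S5  S3 
(> = start, * = accepting)

start=S0 accept=S5 S0-a->S1 S0-b->S2 S1-a->S2 S1-b->S3 S2-a->S2 S2-b->S2 S3-a->S3 S3-b->S4 S4-a->S4 S4-b->S5 S5-a->S5 S5-b->S3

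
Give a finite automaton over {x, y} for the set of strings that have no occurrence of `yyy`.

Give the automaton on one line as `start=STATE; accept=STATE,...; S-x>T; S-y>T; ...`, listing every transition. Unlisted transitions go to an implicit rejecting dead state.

This is the complement of 'contains `yyy`'. Use the same substring-matching states — s0 through s3 holding how much of `yyy` has just been matched — but flip the accepting set: everything except the trap s3 accepts.
        x   y  
>* s0   s0  s1 
 * s1   s0  s2 
 * s2   s0  s3 
   s3   s3  s3 
(> = start, * = accepting)

start=s0; accept=s0,s1,s2; s0-x>s0; s0-y>s1; s1-x>s0; s1-y>s2; s2-x>s0; s2-y>s3; s3-x>s3; s3-y>s3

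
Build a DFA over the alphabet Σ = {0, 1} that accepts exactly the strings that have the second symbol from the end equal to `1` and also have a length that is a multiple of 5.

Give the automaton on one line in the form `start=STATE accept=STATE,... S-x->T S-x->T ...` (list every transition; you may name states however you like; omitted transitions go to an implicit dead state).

Handle the two conditions separately and then intersect. The first has 7 states tracking the last 2 symbols read; the second has 5 states tracking the input length modulo 5. A product state is a pair (one from each), accepting exactly when both do. Equivalent product states are then merged.
A 7-state machine:
       0  1 
>  A   B  B 
   B   C  C 
   C   D  D 
   D   E  F 
   E   A  A 
   F   G  G 
 * G   B  B 
(> = start, * = accepting)

start=A accept=G A-0->B A-1->B B-0->C B-1->C C-0->D C-1->D D-0->E D-1->F E-0->A E-1->A F-0->G F-1->G G-0->B G-1->B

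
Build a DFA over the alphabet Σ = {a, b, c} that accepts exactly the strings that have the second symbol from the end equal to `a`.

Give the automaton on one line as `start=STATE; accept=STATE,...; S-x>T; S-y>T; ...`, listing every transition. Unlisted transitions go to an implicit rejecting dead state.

start=s0; accept=s4,s5,s6; s0-a>s1; s0-b>s2; s0-c>s3; s1-a>s4; s1-b>s5; s1-c>s6; s2-a>s7; s2-b>s8; s2-c>s9; s3-a>s10; s3-b>s11; s3-c>s12; s4-a>s4; s4-b>s5; s4-c>s6; s5-a>s7; s5-b>s8; s5-c>s9; s6-a>s10; s6-b>s11; s6-c>s12; s7-a>s4; s7-b>s5; s7-c>s6; s8-a>s7; s8-b>s8; s8-c>s9; s9-a>s10; s9-b>s11; s9-c>s12; s10-a>s4; s10-b>s5; s10-c>s6; s11-a>s7; s11-b>s8; s11-c>s9; s12-a>s10; s12-b>s11; s12-c>s12

A DFA must remember the last 2 symbols (since which symbol is second-to-last isn't known until the input ends). Use one state per possible window of the last ≤2 symbols; accept from those whose window starts with `a`.
          a    b    c  
>  s0     s1   s2   s3 
   s1     s4   s5   s6 
   s2     s7   s8   s9 
   s3    s10  s11  s12 
 * s4     s4   s5   s6 
 * s5     s7   s8   s9 
 * s6    s10  s11  s12 
   s7     s4   s5   s6 
   s8     s7   s8   s9 
   s9    s10  s11  s12 
   s10    s4   s5   s6 
   s11    s7   s8   s9 
   s12   s10  s11  s12 
(> = start, * = accepting)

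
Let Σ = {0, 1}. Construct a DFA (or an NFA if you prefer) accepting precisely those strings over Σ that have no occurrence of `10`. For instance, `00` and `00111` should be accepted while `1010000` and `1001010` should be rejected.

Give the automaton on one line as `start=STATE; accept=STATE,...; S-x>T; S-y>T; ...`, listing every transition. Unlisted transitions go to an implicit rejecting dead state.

start=q0; accept=q0,q1; q0-0>q0; q0-1>q1; q1-0>q2; q1-1>q1; q2-0>q2; q2-1>q2

Track partial matches of the forbidden pattern `10`. State q2 is a dead state reached once `10` has occurred; every other state accepts. q0 means no part of `10` is currently matched.
A 3-state machine:
        0   1  
>* q0   q0  q1 
 * q1   q2  q1 
   q2   q2  q2 
(> = start, * = accepting)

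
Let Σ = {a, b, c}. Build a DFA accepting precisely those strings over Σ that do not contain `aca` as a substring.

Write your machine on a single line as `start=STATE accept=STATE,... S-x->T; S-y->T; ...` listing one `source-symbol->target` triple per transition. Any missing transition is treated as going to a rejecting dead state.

start=q0; accept=q0,q1,q2; q0-a->q1; q0-b->q0; q0-c->q0; q1-a->q1; q1-b->q0; q1-c->q2; q2-a->q3; q2-b->q0; q2-c->q0; q3-a->q3; q3-b->q3; q3-c->q3

Track partial matches of the forbidden pattern `aca`. State q3 is a dead state reached once `aca` has occurred; every other state accepts. q0 means no part of `aca` is currently matched.
With 4 states:
        a   b   c  
>* q0   q1  q0  q0 
 * q1   q1  q0  q2 
 * q2   q3  q0  q0 
   q3   q3  q3  q3 
(> = start, * = accepting)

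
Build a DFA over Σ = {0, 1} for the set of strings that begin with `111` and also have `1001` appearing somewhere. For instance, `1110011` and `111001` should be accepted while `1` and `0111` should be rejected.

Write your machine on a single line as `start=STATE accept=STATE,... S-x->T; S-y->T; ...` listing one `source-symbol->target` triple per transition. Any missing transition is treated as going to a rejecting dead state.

start=S0; accept=S8; S0-0->S1; S0-1->S2; S1-0->S1; S1-1->S1; S2-0->S1; S2-1->S3; S3-0->S1; S3-1->S4; S4-0->S5; S4-1->S4; S5-0->S6; S5-1->S4; S6-0->S7; S6-1->S8; S7-0->S7; S7-1->S4; S8-0->S8; S8-1->S8

Handle the two conditions separately and then intersect. The first has 5 states tracking whether the input so far still matches the prefix `111`; the second has 5 states tracking whether and how much of `1001` has been seen. A product state is a pair (one from each), accepting exactly when both do. Equivalent product states are then merged.
        0   1  
>  S0   S1  S2 
   S1   S1  S1 
   S2   S1  S3 
   S3   S1  S4 
   S4   S5  S4 
   S5   S6  S4 
   S6   S7  S8 
   S7   S7  S4 
 * S8   S8  S8 
(> = start, * = accepting)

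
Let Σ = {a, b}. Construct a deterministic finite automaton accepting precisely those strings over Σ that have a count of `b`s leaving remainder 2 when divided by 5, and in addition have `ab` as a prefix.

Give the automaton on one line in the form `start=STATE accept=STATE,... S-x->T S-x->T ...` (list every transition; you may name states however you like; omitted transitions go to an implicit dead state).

Build one automaton per condition and run them in lockstep. One (5 states) tracks the count of `b`s modulo 5; the other (4 states) tracks whether the input so far still matches the prefix `ab`. Each combined state is a pair, one component from each; accept when both components accept. Minimizing collapses redundant product states.
An 8-state machine:
        a   b  
>  q0   q1  q2 
   q1   q2  q3 
   q2   q2  q2 
   q3   q3  q4 
 * q4   q4  q5 
   q5   q5  q6 
   q6   q6  q7 
   q7   q7  q3 
(> = start, * = accepting)

start=q0 accept=q4 q0-a->q1 q0-b->q2 q1-a->q2 q1-b->q3 q2-a->q2 q2-b->q2 q3-a->q3 q3-b->q4 q4-a->q4 q4-b->q5 q5-a->q5 q5-b->q6 q6-a->q6 q6-b->q7 q7-a->q7 q7-b->q3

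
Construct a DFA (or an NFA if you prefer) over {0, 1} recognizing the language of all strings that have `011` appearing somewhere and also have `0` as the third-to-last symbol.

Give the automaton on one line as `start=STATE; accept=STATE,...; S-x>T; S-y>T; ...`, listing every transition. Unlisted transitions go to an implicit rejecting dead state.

Run two small machines in parallel and take their product. One (4 states) tracks whether and how much of `011` has been seen; the other (15 states) tracks the last 3 symbols read. Each combined state is a pair, one component from each; accept when both components accept. Equivalent product states are then merged.
          0    1  
>  q0     q1   q0 
   q1     q1   q2 
   q2     q1   q3 
 * q3     q4   q5 
   q4     q6   q7 
   q5     q4   q5 
   q6     q8   q9 
   q7    q10   q3 
 * q8     q8   q9 
 * q9    q10   q3 
 * q10    q6   q7 
(> = start, * = accepting)

start=q0; accept=q3,q8,q9,q10; q0-0>q1; q0-1>q0; q1-0>q1; q1-1>q2; q2-0>q1; q2-1>q3; q3-0>q4; q3-1>q5; q4-0>q6; q4-1>q7; q5-0>q4; q5-1>q5; q6-0>q8; q6-1>q9; q7-0>q10; q7-1>q3; q8-0>q8; q8-1>q9; q9-0>q10; q9-1>q3; q10-0>q6; q10-1>q7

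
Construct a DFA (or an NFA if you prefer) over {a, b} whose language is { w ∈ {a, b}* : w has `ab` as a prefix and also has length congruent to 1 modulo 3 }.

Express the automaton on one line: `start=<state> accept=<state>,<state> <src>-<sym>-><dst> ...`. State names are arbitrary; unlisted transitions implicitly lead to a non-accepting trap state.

start=s0 accept=s5 s0-a->s1 s0-b->s2 s1-a->s2 s1-b->s3 s2-a->s2 s2-b->s2 s3-a->s4 s3-b->s4 s4-a->s5 s4-b->s5 s5-a->s3 s5-b->s3

Run two small machines in parallel and take their product. One (4 states) tracks whether the input so far still matches the prefix `ab`; the other (3 states) tracks the input length modulo 3. Each combined state is a pair, one component from each; accept when both components accept. After merging equivalent states the machine shrinks.
With 6 states:
        a   b  
>  s0   s1  s2 
   s1   s2  s3 
   s2   s2  s2 
   s3   s4  s4 
   s4   s5  s5 
 * s5   s3  s3 
(> = start, * = accepting)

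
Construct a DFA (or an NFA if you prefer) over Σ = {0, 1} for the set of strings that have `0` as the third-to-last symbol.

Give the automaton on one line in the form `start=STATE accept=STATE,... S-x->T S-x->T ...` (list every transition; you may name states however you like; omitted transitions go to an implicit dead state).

A DFA must remember the last 3 symbols (since which symbol is third-to-last isn't known until the input ends). Use one state per possible window of the last ≤3 symbols; accept from those whose window starts with `0`.
15 states suffice.
          0    1  
>  q0     q1   q2 
   q1     q3   q4 
   q2     q5   q6 
   q3     q7   q8 
   q4     q9  q10 
   q5    q11  q12 
   q6    q13  q14 
 * q7     q7   q8 
 * q8     q9  q10 
 * q9    q11  q12 
 * q10   q13  q14 
   q11    q7   q8 
   q12    q9  q10 
   q13   q11  q12 
   q14   q13  q14 
(> = start, * = accepting)

start=q0 accept=q7,q8,q9,q10 q0-0->q1 q0-1->q2 q1-0->q3 q1-1->q4 q2-0->q5 q2-1->q6 q3-0->q7 q3-1->q8 q4-0->q9 q4-1->q10 q5-0->q11 q5-1->q12 q6-0->q13 q6-1->q14 q7-0->q7 q7-1->q8 q8-0->q9 q8-1->q10 q9-0->q11 q9-1->q12 q10-0->q13 q10-1->q14 q11-0->q7 q11-1->q8 q12-0->q9 q12-1->q10 q13-0->q11 q13-1->q12 q14-0->q13 q14-1->q14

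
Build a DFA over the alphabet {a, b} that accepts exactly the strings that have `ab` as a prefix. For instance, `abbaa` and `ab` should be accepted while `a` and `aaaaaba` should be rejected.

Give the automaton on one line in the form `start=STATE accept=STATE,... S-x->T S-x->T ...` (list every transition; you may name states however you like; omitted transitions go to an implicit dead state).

Check the first 2 symbols one by one: S0 through S1 record how many have matched `ab` so far; any wrong symbol goes to the dead state S3. After all 2 match we enter the accepting sink S2.
A 4-state machine:
        a   b  
>  S0   S1  S3 
   S1   S3  S2 
 * S2   S2  S2 
   S3   S3  S3 
(> = start, * = accepting)

start=S0 accept=S2 S0-a->S1 S0-b->S3 S1-a->S3 S1-b->S2 S2-a->S2 S2-b->S2 S3-a->S3 S3-b->S3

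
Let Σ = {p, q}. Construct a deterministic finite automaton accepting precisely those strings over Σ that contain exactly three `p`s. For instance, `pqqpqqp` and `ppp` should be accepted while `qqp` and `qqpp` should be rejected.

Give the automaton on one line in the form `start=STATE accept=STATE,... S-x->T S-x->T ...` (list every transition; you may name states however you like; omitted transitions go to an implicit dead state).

start=A accept=D A-p->B A-q->A B-p->C B-q->B C-p->D C-q->C D-p->E D-q->D E-p->E E-q->E

Count `p`s, saturating at 4: states A through D mean 0 through 3 `p`s seen; E means more than 3. Each `p` increments (capped at E); other symbols loop. Accept from {D}.
A 5-state machine:
       p  q 
>  A   B  A 
   B   C  B 
   C   D  C 
 * D   E  D 
   E   E  E 
(> = start, * = accepting)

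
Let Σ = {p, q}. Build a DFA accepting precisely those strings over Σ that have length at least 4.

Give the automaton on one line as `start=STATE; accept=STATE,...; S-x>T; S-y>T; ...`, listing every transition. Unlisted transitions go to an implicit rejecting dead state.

start=S0; accept=S4,S5; S0-p>S1; S0-q>S1; S1-p>S2; S1-q>S2; S2-p>S3; S2-q>S3; S3-p>S4; S3-q>S4; S4-p>S5; S4-q>S5; S5-p>S5; S5-q>S5

We only need to distinguish lengths 0, 1, …, 4, and '>4'. Chain S0 → S1 → S2 → S3 → S4 → S5 on every symbol, with S5 looping. Accepting states: {S4, S5}.
        p   q  
>  S0   S1  S1 
   S1   S2  S2 
   S2   S3  S3 
   S3   S4  S4 
 * S4   S5  S5 
 * S5   S5  S5 
(> = start, * = accepting)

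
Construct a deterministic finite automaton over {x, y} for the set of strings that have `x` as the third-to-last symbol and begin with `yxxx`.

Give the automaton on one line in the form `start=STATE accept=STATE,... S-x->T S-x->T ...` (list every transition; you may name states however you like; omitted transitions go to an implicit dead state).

start=q0 accept=q5,q6,q7,q8 q0-x->q1 q0-y->q2 q1-x->q1 q1-y->q1 q2-x->q3 q2-y->q1 q3-x->q4 q3-y->q1 q4-x->q5 q4-y->q1 q5-x->q5 q5-y->q6 q6-x->q7 q6-y->q8 q7-x->q9 q7-y->q10 q8-x->q11 q8-y->q12 q9-x->q5 q9-y->q6 q10-x->q7 q10-y->q8 q11-x->q9 q11-y->q10 q12-x->q11 q12-y->q12

Run two small machines in parallel and take their product. One (15 states) tracks the last 3 symbols read; the other (6 states) tracks whether the input so far still matches the prefix `yxxx`. Each combined state is a pair, one component from each; accept when both components accept. Equivalent product states are then merged.
With 13 states:
          x    y  
>  q0     q1   q2 
   q1     q1   q1 
   q2     q3   q1 
   q3     q4   q1 
   q4     q5   q1 
 * q5     q5   q6 
 * q6     q7   q8 
 * q7     q9  q10 
 * q8    q11  q12 
   q9     q5   q6 
   q10    q7   q8 
   q11    q9  q10 
   q12   q11  q12 
(> = start, * = accepting)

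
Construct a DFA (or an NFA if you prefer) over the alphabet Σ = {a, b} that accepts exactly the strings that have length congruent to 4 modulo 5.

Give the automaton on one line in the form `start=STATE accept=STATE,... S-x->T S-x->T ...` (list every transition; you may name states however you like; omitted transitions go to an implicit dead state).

start=q0 accept=q4 q0-a->q1 q0-b->q1 q1-a->q2 q1-b->q2 q2-a->q3 q2-b->q3 q3-a->q4 q3-b->q4 q4-a->q0 q4-b->q0

Only the length mod 5 matters, so use a 5-cycle: from any state, every input symbol moves to the next state, wrapping q4 back to q0. Mark q4 accepting.
5 states suffice.
        a   b  
>  q0   q1  q1 
   q1   q2  q2 
   q2   q3  q3 
   q3   q4  q4 
 * q4   q0  q0 
(> = start, * = accepting)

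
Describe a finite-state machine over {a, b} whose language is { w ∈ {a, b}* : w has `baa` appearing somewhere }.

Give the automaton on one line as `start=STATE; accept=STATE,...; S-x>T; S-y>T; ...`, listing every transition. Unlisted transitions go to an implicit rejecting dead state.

Track how much of `baa` has been matched so far: state s0 is no progress, s3 is the absorbing accept state reached once `baa` has occurred. Intermediate states record partial matches; on a mismatch, fall back to the longest reusable overlap.
A 4-state machine:
        a   b  
>  s0   s0  s1 
   s1   s2  s1 
   s2   s3  s1 
 * s3   s3  s3 
(> = start, * = accepting)

start=s0; accept=s3; s0-a>s0; s0-b>s1; s1-a>s2; s1-b>s1; s2-a>s3; s2-b>s1; s3-a>s3; s3-b>s3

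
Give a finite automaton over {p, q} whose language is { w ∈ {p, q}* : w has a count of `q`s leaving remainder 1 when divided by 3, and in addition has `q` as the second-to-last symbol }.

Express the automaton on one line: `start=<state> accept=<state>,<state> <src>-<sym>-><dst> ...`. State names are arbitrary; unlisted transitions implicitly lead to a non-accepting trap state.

Run two small machines in parallel and take their product. One (3 states) tracks the count of `q`s modulo 3; the other (7 states) tracks the last 2 symbols read. Each combined state is a pair, one component from each; accept when both components accept. Equivalent product states are then merged.
With 7 states:
        p   q  
>  S0   S0  S1 
   S1   S2  S3 
 * S2   S4  S3 
   S3   S3  S5 
   S4   S4  S3 
   S5   S0  S6 
 * S6   S2  S3 
(> = start, * = accepting)

start=S0 accept=S2,S6 S0-p->S0 S0-q->S1 S1-p->S2 S1-q->S3 S2-p->S4 S2-q->S3 S3-p->S3 S3-q->S5 S4-p->S4 S4-q->S3 S5-p->S0 S5-q->S6 S6-p->S2 S6-q->S3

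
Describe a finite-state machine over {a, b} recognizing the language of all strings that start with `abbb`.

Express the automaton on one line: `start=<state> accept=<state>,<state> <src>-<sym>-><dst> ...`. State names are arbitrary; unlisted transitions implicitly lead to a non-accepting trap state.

Walk along `abbb` while the input agrees: from s0 take `a` to s1, and so on. Any deviation drops to the rejecting sink s5. Once s4 is reached the prefix is confirmed and every continuation is accepted.
6 states suffice.
        a   b  
>  s0   s1  s5 
   s1   s5  s2 
   s2   s5  s3 
   s3   s5  s4 
 * s4   s4  s4 
   s5   s5  s5 
(> = start, * = accepting)

start=s0 accept=s4 s0-a->s1 s0-b->s5 s1-a->s5 s1-b->s2 s2-a->s5 s2-b->s3 s3-a->s5 s3-b->s4 s4-a->s4 s4-b->s4 s5-a->s5 s5-b->s5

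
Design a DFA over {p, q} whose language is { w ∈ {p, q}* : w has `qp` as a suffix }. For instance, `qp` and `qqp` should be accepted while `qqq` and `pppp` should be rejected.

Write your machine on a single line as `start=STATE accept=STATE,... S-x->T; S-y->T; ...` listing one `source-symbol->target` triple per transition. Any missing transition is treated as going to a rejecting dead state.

Remember how much of `qp` the current input suffix matches. State S0 means no match yet; S1 means the last symbol is `q`; S2 means the last 2 symbols are `qp`. Only S2 accepts. On a mismatch, fall back to the longest proper suffix that is still a prefix of `qp`.
A 3-state machine:
        p   q  
>  S0   S0  S1 
   S1   S2  S1 
 * S2   S0  S1 
(> = start, * = accepting)

start=S0; accept=S2; S0-p->S0; S0-q->S1; S1-p->S2; S1-q->S1; S2-p->S0; S2-q->S1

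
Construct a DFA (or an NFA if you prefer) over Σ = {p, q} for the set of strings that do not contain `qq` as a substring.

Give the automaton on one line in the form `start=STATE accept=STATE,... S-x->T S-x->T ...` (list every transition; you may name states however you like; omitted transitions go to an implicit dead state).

Track partial matches of the forbidden pattern `qq`. State s2 is a dead state reached once `qq` has occurred; every other state accepts. s0 means no part of `qq` is currently matched.
        p   q  
>* s0   s0  s1 
 * s1   s0  s2 
   s2   s2  s2 
(> = start, * = accepting)

start=s0 accept=s0,s1 s0-p->s0 s0-q->s1 s1-p->s0 s1-q->s2 s2-p->s2 s2-q->s2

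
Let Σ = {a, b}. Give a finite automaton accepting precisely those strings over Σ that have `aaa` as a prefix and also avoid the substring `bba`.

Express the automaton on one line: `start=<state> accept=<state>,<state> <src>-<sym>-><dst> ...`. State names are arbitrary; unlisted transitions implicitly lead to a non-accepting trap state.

Build one automaton per condition and run them in lockstep. The first has 5 states tracking whether the input so far still matches the prefix `aaa`; the second has 4 states tracking partial matches of the forbidden pattern `bba`. A product state is a pair (one from each), accepting exactly when both do. After merging equivalent states the machine shrinks.
With 7 states:
        a   b  
>  q0   q1  q2 
   q1   q3  q2 
   q2   q2  q2 
   q3   q4  q2 
 * q4   q4  q5 
 * q5   q4  q6 
 * q6   q2  q6 
(> = start, * = accepting)

start=q0 accept=q4,q5,q6 q0-a->q1 q0-b->q2 q1-a->q3 q1-b->q2 q2-a->q2 q2-b->q2 q3-a->q4 q3-b->q2 q4-a->q4 q4-b->q5 q5-a->q4 q5-b->q6 q6-a->q2 q6-b->q6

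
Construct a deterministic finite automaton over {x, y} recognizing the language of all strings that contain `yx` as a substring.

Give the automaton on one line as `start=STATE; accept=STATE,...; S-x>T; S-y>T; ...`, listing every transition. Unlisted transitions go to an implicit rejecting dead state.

Track how much of `yx` has been matched so far: state A is no progress, C is the absorbing accept state reached once `yx` has occurred. Intermediate states record partial matches; on a mismatch, fall back to the longest reusable overlap.
With 3 states:
       x  y 
>  A   A  B 
   B   C  B 
 * C   C  C 
(> = start, * = accepting)

start=A; accept=C; A-x>A; A-y>B; B-x>C; B-y>B; C-x>C; C-y>C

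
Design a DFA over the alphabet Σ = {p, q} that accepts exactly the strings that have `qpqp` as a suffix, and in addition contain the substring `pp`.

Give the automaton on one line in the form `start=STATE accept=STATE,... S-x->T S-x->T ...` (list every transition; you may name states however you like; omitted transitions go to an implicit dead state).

start=A accept=G A-p->B A-q->A B-p->C B-q->A C-p->C C-q->D D-p->E D-q->D E-p->C E-q->F F-p->G F-q->D G-p->C G-q->F

Handle the two conditions separately and then intersect. One (5 states) tracks how much of the suffix `qpqp` has currently been matched; the other (3 states) tracks whether and how much of `pp` has been seen. Each combined state is a pair, one component from each; accept when both components accept. After merging equivalent states the machine shrinks.
7 states suffice.
       p  q 
>  A   B  A 
   B   C  A 
   C   C  D 
   D   E  D 
   E   C  F 
   F   G  D 
 * G   C  F 
(> = start, * = accepting)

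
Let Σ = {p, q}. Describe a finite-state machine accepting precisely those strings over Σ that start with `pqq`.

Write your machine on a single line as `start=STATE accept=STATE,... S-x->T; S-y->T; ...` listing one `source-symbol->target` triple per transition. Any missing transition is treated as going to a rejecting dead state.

start=s0; accept=s3; s0-p->s1; s0-q->s4; s1-p->s4; s1-q->s2; s2-p->s4; s2-q->s3; s3-p->s3; s3-q->s3; s4-p->s4; s4-q->s4

Check the first 3 symbols one by one: s0 through s2 record how many have matched `pqq` so far; any wrong symbol goes to the dead state s4. After all 3 match we enter the accepting sink s3.
5 states suffice.
        p   q  
>  s0   s1  s4 
   s1   s4  s2 
   s2   s4  s3 
 * s3   s3  s3 
   s4   s4  s4 
(> = start, * = accepting)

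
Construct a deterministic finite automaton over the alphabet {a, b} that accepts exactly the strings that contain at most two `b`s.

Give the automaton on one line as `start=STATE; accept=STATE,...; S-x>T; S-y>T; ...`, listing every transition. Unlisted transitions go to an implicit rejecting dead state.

Count `b`s, saturating at 3: states q0 through q2 mean 0 through 2 `b`s seen; q3 means more than 2. Each `b` increments (capped at q3); other symbols loop. Accept from {q0, q1, q2}.
With 4 states:
        a   b  
>* q0   q0  q1 
 * q1   q1  q2 
 * q2   q2  q3 
   q3   q3  q3 
(> = start, * = accepting)

start=q0; accept=q0,q1,q2; q0-a>q0; q0-b>q1; q1-a>q1; q1-b>q2; q2-a>q2; q2-b>q3; q3-a>q3; q3-b>q3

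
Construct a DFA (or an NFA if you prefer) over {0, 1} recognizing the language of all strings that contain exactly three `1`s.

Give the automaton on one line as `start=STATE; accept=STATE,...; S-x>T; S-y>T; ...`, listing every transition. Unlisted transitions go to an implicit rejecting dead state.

start=q0; accept=q3; q0-0>q0; q0-1>q1; q1-0>q1; q1-1>q2; q2-0>q2; q2-1>q3; q3-0>q3; q3-1>q4; q4-0>q4; q4-1>q4

Only the number of `1`s matters, and only up to 4. Make a chain q0 → q1 → q2 → q3 → q4 advanced by each `1` (with q4 absorbing); every other symbol self-loops. The accepting set is {q3}.
        0   1  
>  q0   q0  q1 
   q1   q1  q2 
   q2   q2  q3 
 * q3   q3  q4 
   q4   q4  q4 
(> = start, * = accepting)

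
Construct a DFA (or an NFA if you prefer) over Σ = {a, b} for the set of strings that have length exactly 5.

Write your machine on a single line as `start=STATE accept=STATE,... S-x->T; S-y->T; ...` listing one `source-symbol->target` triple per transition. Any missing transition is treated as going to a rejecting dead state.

start=S0; accept=S5; S0-a->S1; S0-b->S1; S1-a->S2; S1-b->S2; S2-a->S3; S2-b->S3; S3-a->S4; S3-b->S4; S4-a->S5; S4-b->S5; S5-a->S6; S5-b->S6; S6-a->S6; S6-b->S6

Count input length up to 6: every symbol moves from S0 toward S6, which means 'more than 5' and absorbs. Accept from {S5}.
With 7 states:
        a   b  
>  S0   S1  S1 
   S1   S2  S2 
   S2   S3  S3 
   S3   S4  S4 
   S4   S5  S5 
 * S5   S6  S6 
   S6   S6  S6 
(> = start, * = accepting)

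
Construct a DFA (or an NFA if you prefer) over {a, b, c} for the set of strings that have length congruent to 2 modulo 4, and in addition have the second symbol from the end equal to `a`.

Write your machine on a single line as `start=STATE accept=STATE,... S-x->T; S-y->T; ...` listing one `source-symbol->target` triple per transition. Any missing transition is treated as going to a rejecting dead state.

start=q0; accept=q3; q0-a->q1; q0-b->q2; q0-c->q2; q1-a->q3; q1-b->q3; q1-c->q3; q2-a->q4; q2-b->q4; q2-c->q4; q3-a->q5; q3-b->q5; q3-c->q5; q4-a->q5; q4-b->q5; q4-c->q5; q5-a->q0; q5-b->q0; q5-c->q0

Build one automaton per condition and run them in lockstep. One (4 states) tracks the input length modulo 4; the other (13 states) tracks the last 2 symbols read. Each combined state is a pair, one component from each; accept when both components accept. After merging equivalent states the machine shrinks.
6 states suffice.
        a   b   c  
>  q0   q1  q2  q2 
   q1   q3  q3  q3 
   q2   q4  q4  q4 
 * q3   q5  q5  q5 
   q4   q5  q5  q5 
   q5   q0  q0  q0 
(> = start, * = accepting)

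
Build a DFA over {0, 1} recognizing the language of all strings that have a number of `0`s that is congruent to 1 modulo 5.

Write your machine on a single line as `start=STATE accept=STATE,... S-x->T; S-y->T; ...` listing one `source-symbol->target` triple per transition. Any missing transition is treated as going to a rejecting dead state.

start=A; accept=B; A-0->B; A-1->A; B-0->C; B-1->B; C-0->D; C-1->C; D-0->E; D-1->D; E-0->A; E-1->E

Keep the running count of `0`s modulo 5: each `0` advances along the cycle A → B → C → D → E → A while other symbols loop. Accept at B.
       0  1 
>  A   B  A 
 * B   C  B 
   C   D  C 
   D   E  D 
   E   A  E 
(> = start, * = accepting)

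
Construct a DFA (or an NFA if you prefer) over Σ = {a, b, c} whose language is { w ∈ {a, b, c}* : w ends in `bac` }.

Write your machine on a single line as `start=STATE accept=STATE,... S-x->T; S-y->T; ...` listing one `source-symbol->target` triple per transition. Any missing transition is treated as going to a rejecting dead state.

start=q0; accept=q3; q0-a->q0; q0-b->q1; q0-c->q0; q1-a->q2; q1-b->q1; q1-c->q0; q2-a->q0; q2-b->q1; q2-c->q3; q3-a->q0; q3-b->q1; q3-c->q0

Remember how much of `bac` the current input suffix matches. State q0 means no match yet; q1 means the last symbol is `b`; q2 means the last 2 symbols are `ba`; q3 means the last 3 symbols are `bac`. Only q3 accepts. On a mismatch, fall back to the longest proper suffix that is still a prefix of `bac`.
A 4-state machine:
        a   b   c  
>  q0   q0  q1  q0 
   q1   q2  q1  q0 
   q2   q0  q1  q3 
 * q3   q0  q1  q0 
(> = start, * = accepting)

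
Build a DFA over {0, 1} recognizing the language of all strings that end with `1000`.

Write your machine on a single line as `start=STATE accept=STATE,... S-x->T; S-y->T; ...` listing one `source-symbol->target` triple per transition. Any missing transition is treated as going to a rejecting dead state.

Let each state record the length of the longest suffix of the input read so far that is also a prefix of `1000`. q1 means the last symbol is `1`; q2 means the last 2 symbols are `10`; q3 means the last 3 symbols are `100`; q4 means the last 4 symbols are `1000`. Accept only at q4, where the string currently ends in `1000`.
A 5-state machine:
        0   1  
>  q0   q0  q1 
   q1   q2  q1 
   q2   q3  q1 
   q3   q4  q1 
 * q4   q0  q1 
(> = start, * = accepting)

start=q0; accept=q4; q0-0->q0; q0-1->q1; q1-0->q2; q1-1->q1; q2-0->q3; q2-1->q1; q3-0->q4; q3-1->q1; q4-0->q0; q4-1->q1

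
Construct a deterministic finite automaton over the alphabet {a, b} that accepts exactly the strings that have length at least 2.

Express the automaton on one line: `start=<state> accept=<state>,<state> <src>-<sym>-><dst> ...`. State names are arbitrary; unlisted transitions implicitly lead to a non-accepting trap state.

We only need to distinguish lengths 0, 1, …, 2, and '>2'. Chain s0 → s1 → s2 → s3 on every symbol, with s3 looping. Accepting states: {s2, s3}.
A 4-state machine:
        a   b  
>  s0   s1  s1 
   s1   s2  s2 
 * s2   s3  s3 
 * s3   s3  s3 
(> = start, * = accepting)

start=s0 accept=s2,s3 s0-a->s1 s0-b->s1 s1-a->s2 s1-b->s2 s2-a->s3 s2-b->s3 s3-a->s3 s3-b->s3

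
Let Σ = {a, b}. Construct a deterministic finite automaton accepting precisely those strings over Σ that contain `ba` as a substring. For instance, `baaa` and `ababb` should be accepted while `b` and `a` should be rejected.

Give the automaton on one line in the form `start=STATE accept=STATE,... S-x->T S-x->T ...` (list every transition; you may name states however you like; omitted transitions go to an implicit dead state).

start=S0 accept=S2 S0-a->S0 S0-b->S1 S1-a->S2 S1-b->S1 S2-a->S2 S2-b->S2

States S0..S1 record the length of the longest prefix of `ba` that matches the current input suffix. Reaching S2 means `ba` has been seen, and we stay there forever. Accept from S2.
        a   b  
>  S0   S0  S1 
   S1   S2  S1 
 * S2   S2  S2 
(> = start, * = accepting)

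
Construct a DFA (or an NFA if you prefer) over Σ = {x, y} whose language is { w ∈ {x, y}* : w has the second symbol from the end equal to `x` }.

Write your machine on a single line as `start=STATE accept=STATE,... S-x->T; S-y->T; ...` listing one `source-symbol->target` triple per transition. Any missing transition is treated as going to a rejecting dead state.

A DFA must remember the last 2 symbols (since which symbol is second-to-last isn't known until the input ends). Use one state per possible window of the last ≤2 symbols; accept from those whose window starts with `x`.
7 states suffice.
        x   y  
>  q0   q1  q2 
   q1   q3  q4 
   q2   q5  q6 
 * q3   q3  q4 
 * q4   q5  q6 
   q5   q3  q4 
   q6   q5  q6 
(> = start, * = accepting)

start=q0; accept=q3,q4; q0-x->q1; q0-y->q2; q1-x->q3; q1-y->q4; q2-x->q5; q2-y->q6; q3-x->q3; q3-y->q4; q4-x->q5; q4-y->q6; q5-x->q3; q5-y->q4; q6-x->q5; q6-y->q6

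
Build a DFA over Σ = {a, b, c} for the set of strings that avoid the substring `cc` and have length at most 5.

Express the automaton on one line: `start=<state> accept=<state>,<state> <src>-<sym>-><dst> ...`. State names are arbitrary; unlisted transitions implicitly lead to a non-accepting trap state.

Build one automaton per condition and run them in lockstep. The first has 3 states tracking partial matches of the forbidden pattern `cc`; the second has 7 states tracking the input length, saturating at 6. A product state is a pair (one from each), accepting exactly when both do.
          a    b    c  
>* S0     S1   S1   S2 
 * S1     S3   S3   S4 
 * S2     S3   S3   S5 
 * S3     S6   S6   S7 
 * S4     S6   S6   S8 
   S5     S8   S8   S8 
 * S6     S9   S9  S10 
 * S7     S9   S9  S11 
   S8    S11  S11  S11 
 * S9    S12  S12  S13 
 * S10   S12  S12  S14 
   S11   S14  S14  S14 
 * S12   S15  S15  S16 
 * S13   S15  S15  S17 
   S14   S17  S17  S17 
   S15   S15  S15  S16 
   S16   S15  S15  S17 
   S17   S17  S17  S17 
(> = start, * = accepting)

start=S0 accept=S0,S1,S2,S3,S4,S6,S7,S9,S10,S12,S13 S0-a->S1 S0-b->S1 S0-c->S2 S1-a->S3 S1-b->S3 S1-c->S4 S2-a->S3 S2-b->S3 S2-c->S5 S3-a->S6 S3-b->S6 S3-c->S7 S4-a->S6 S4-b->S6 S4-c->S8 S5-a->S8 S5-b->S8 S5-c->S8 S6-a->S9 S6-b->S9 S6-c->S10 S7-a->S9 S7-b->S9 S7-c->S11 S8-a->S11 S8-b->S11 S8-c->S11 S9-a->S12 S9-b->S12 S9-c->S13 S10-a->S12 S10-b->S12 S10-c->S14 S11-a->S14 S11-b->S14 S11-c->S14 S12-a->S15 S12-b->S15 S12-c->S16 S13-a->S15 S13-b->S15 S13-c->S17 S14-a->S17 S14-b->S17 S14-c->S17 S15-a->S15 S15-b->S15 S15-c->S16 S16-a->S15 S16-b->S15 S16-c->S17 S17-a->S17 S17-b->S17 S17-c->S17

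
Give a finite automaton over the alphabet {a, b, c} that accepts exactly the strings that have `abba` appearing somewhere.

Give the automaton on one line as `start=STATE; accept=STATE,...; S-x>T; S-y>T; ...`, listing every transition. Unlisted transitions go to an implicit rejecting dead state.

start=S0; accept=S4; S0-a>S1; S0-b>S0; S0-c>S0; S1-a>S1; S1-b>S2; S1-c>S0; S2-a>S1; S2-b>S3; S2-c>S0; S3-a>S4; S3-b>S0; S3-c>S0; S4-a>S4; S4-b>S4; S4-c>S4

Track how much of `abba` has been matched so far: state S0 is no progress, S4 is the absorbing accept state reached once `abba` has occurred. Intermediate states record partial matches; on a mismatch, fall back to the longest reusable overlap.
5 states suffice.
        a   b   c  
>  S0   S1  S0  S0 
   S1   S1  S2  S0 
   S2   S1  S3  S0 
   S3   S4  S0  S0 
 * S4   S4  S4  S4 
(> = start, * = accepting)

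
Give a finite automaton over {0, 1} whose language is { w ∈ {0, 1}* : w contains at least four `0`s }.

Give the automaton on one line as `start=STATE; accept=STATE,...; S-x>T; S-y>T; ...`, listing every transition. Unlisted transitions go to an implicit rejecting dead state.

start=A; accept=E,F; A-0>B; A-1>A; B-0>C; B-1>B; C-0>D; C-1>C; D-0>E; D-1>D; E-0>F; E-1>E; F-0>F; F-1>F

Count `0`s, saturating at 5: states A through E mean 0 through 4 `0`s seen; F means more than 4. Each `0` increments (capped at F); other symbols loop. Accept from {E, F}.
With 6 states:
       0  1 
>  A   B  A 
   B   C  B 
   C   D  C 
   D   E  D 
 * E   F  E 
 * F   F  F 
(> = start, * = accepting)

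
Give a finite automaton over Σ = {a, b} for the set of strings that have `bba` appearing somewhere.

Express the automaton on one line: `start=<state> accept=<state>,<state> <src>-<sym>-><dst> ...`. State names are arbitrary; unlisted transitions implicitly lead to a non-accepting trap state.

Track how much of `bba` has been matched so far: state S0 is no progress, S3 is the absorbing accept state reached once `bba` has occurred. Intermediate states record partial matches; on a mismatch, fall back to the longest reusable overlap.
4 states suffice.
        a   b  
>  S0   S0  S1 
   S1   S0  S2 
   S2   S3  S2 
 * S3   S3  S3 
(> = start, * = accepting)

start=S0 accept=S3 S0-a->S0 S0-b->S1 S1-a->S0 S1-b->S2 S2-a->S3 S2-b->S2 S3-a->S3 S3-b->S3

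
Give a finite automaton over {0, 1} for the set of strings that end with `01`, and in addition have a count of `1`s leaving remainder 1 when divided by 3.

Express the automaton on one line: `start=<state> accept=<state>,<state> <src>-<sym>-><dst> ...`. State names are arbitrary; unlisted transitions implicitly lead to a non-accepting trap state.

start=A accept=D A-0->B A-1->C B-0->B B-1->D C-0->C C-1->E D-0->C D-1->E E-0->E E-1->A

Handle the two conditions separately and then intersect. The first has 3 states tracking how much of the suffix `01` has currently been matched; the second has 3 states tracking the count of `1`s modulo 3. A product state is a pair (one from each), accepting exactly when both do. Minimizing collapses redundant product states.
       0  1 
>  A   B  C 
   B   B  D 
   C   C  E 
 * D   C  E 
   E   E  A 
(> = start, * = accepting)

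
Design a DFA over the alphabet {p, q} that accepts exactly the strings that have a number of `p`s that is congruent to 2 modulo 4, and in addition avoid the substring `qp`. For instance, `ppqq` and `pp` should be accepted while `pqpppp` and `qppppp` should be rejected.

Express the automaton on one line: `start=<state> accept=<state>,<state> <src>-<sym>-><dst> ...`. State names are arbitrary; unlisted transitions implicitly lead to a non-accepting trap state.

start=S0 accept=S3,S5 S0-p->S1 S0-q->S2 S1-p->S3 S1-q->S2 S2-p->S2 S2-q->S2 S3-p->S4 S3-q->S5 S4-p->S0 S4-q->S2 S5-p->S2 S5-q->S5

Run two small machines in parallel and take their product. The first has 4 states tracking the count of `p`s modulo 4; the second has 3 states tracking partial matches of the forbidden pattern `qp`. A product state is a pair (one from each), accepting exactly when both do. Minimizing collapses redundant product states.
        p   q  
>  S0   S1  S2 
   S1   S3  S2 
   S2   S2  S2 
 * S3   S4  S5 
   S4   S0  S2 
 * S5   S2  S5 
(> = start, * = accepting)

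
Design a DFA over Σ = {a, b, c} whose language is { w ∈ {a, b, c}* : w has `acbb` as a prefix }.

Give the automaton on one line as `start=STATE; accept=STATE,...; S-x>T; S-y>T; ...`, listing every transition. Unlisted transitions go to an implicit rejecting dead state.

start=S0; accept=S4; S0-a>S1; S0-b>S5; S0-c>S5; S1-a>S5; S1-b>S5; S1-c>S2; S2-a>S5; S2-b>S3; S2-c>S5; S3-a>S5; S3-b>S4; S3-c>S5; S4-a>S4; S4-b>S4; S4-c>S4; S5-a>S5; S5-b>S5; S5-c>S5

Walk along `acbb` while the input agrees: from S0 take `a` to S1, and so on. Any deviation drops to the rejecting sink S5. Once S4 is reached the prefix is confirmed and every continuation is accepted.
6 states suffice.
        a   b   c  
>  S0   S1  S5  S5 
   S1   S5  S5  S2 
   S2   S5  S3  S5 
   S3   S5  S4  S5 
 * S4   S4  S4  S4 
   S5   S5  S5  S5 
(> = start, * = accepting)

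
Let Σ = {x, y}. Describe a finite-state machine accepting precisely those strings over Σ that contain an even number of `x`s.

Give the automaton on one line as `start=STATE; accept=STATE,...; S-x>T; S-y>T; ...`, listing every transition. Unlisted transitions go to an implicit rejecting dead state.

The only thing that matters is how many `x`s have appeared, reduced mod 2. Use one state per residue: A for 0, …, B for 1. Reading `x` moves to the next residue; anything else stays put. A is accepting.
       x  y 
>* A   B  A 
   B   A  B 
(> = start, * = accepting)

start=A; accept=A; A-x>B; A-y>A; B-x>A; B-y>B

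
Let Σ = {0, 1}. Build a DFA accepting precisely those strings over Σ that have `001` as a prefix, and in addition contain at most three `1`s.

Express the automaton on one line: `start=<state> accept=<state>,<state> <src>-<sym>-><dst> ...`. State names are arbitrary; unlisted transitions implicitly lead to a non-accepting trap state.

Run two small machines in parallel and take their product. The first has 5 states tracking whether the input so far still matches the prefix `001`; the second has 5 states tracking the count of `1`s, saturating at 4. A product state is a pair (one from each), accepting exactly when both do.
12 states suffice.
          0    1  
>  q0     q1   q2 
   q1     q3   q2 
   q2     q2   q4 
   q3     q5   q6 
   q4     q4   q7 
   q5     q5   q2 
 * q6     q6   q8 
   q7     q7   q9 
 * q8     q8  q10 
   q9     q9   q9 
 * q10   q10  q11 
   q11   q11  q11 
(> = start, * = accepting)

start=q0 accept=q6,q8,q10 q0-0->q1 q0-1->q2 q1-0->q3 q1-1->q2 q2-0->q2 q2-1->q4 q3-0->q5 q3-1->q6 q4-0->q4 q4-1->q7 q5-0->q5 q5-1->q2 q6-0->q6 q6-1->q8 q7-0->q7 q7-1->q9 q8-0->q8 q8-1->q10 q9-0->q9 q9-1->q9 q10-0->q10 q10-1->q11 q11-0->q11 q11-1->q11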